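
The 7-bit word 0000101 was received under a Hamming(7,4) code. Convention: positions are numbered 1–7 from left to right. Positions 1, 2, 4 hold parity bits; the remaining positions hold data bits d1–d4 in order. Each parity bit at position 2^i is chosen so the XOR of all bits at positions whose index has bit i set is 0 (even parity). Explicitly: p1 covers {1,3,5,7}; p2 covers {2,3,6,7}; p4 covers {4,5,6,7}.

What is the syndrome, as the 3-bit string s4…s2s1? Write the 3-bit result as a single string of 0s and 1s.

010

s1 (pos 1,3,5,7): 0⊕0⊕1⊕1 = 0
s2 (pos 2,3,6,7): 0⊕0⊕0⊕1 = 1
s4 (pos 4,5,6,7): 0⊕1⊕0⊕1 = 0
Syndrome s4…s1 = 010 → error at position 2.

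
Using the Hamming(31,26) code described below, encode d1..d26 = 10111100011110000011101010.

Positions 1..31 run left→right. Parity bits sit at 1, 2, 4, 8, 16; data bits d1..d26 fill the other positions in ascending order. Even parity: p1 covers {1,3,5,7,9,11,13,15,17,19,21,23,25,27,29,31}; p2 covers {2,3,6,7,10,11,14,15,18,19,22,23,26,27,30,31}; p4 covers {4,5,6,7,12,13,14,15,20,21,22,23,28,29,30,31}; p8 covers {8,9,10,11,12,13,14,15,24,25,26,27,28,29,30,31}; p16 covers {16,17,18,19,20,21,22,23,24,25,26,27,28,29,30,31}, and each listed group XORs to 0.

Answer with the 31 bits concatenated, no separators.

Place data at non-parity positions: p1 p2 1 p4 0 1 1 p8 1 1 0 0 0 1 1 p16 1 1 0 0 0 0 0 1 1 1 0 1 0 1 0
p1 (pos 1,3,5,7,9,11,13,15,17,19,21,23,25,27,29,31): XOR of data positions = 1⊕0⊕1⊕1⊕0⊕0⊕1⊕1⊕0⊕0⊕0⊕1⊕0⊕0⊕0 = 0
p2 (pos 2,3,6,7,10,11,14,15,18,19,22,23,26,27,30,31): XOR of data positions = 1⊕1⊕1⊕1⊕0⊕1⊕1⊕1⊕0⊕0⊕0⊕1⊕0⊕1⊕0 = 1
p4 (pos 4,5,6,7,12,13,14,15,20,21,22,23,28,29,30,31): XOR of data positions = 0⊕1⊕1⊕0⊕0⊕1⊕1⊕0⊕0⊕0⊕0⊕1⊕0⊕1⊕0 = 0
p8 (pos 8,9,10,11,12,13,14,15,24,25,26,27,28,29,30,31): XOR of data positions = 1⊕1⊕0⊕0⊕0⊕1⊕1⊕1⊕1⊕1⊕0⊕1⊕0⊕1⊕0 = 1
p16 (pos 16,17,18,19,20,21,22,23,24,25,26,27,28,29,30,31): XOR of data positions = 1⊕1⊕0⊕0⊕0⊕0⊕0⊕1⊕1⊕1⊕0⊕1⊕0⊕1⊕0 = 1
Codeword: 0110011111000111110000011101010

0110011111000111110000011101010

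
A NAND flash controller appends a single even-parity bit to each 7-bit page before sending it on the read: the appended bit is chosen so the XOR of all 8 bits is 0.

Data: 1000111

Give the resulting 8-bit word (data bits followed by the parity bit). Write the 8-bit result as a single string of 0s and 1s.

10001110

XOR of the 7 data bits: 1⊕0⊕0⊕0⊕1⊕1⊕1 = 0
Parity bit = 0 (so all 8 bits XOR to 0).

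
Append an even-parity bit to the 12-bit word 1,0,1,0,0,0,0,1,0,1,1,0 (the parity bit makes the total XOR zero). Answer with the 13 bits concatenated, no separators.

XOR of the 12 data bits: 1⊕0⊕1⊕0⊕0⊕0⊕0⊕1⊕0⊕1⊕1⊕0 = 1
Parity bit = 1 (so all 13 bits XOR to 0).

1010000101101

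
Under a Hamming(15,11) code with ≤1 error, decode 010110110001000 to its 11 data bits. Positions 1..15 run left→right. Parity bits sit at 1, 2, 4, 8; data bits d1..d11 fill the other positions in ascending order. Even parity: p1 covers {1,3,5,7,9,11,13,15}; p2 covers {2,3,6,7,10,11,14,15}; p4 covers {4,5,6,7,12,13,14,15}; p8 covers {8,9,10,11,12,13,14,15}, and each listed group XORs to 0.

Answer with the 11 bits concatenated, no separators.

s1 (pos 1,3,5,7,9,11,13,15): 0⊕0⊕1⊕1⊕0⊕0⊕0⊕0 = 0
s2 (pos 2,3,6,7,10,11,14,15): 1⊕0⊕0⊕1⊕0⊕0⊕0⊕0 = 0
s4 (pos 4,5,6,7,12,13,14,15): 1⊕1⊕0⊕1⊕1⊕0⊕0⊕0 = 0
s8 (pos 8,9,10,11,12,13,14,15): 1⊕0⊕0⊕0⊕1⊕0⊕0⊕0 = 0
Syndrome s8…s1 = 0000 → no error.
Read data bits from positions 3,5,6,7,9,10,11,12,13,14,15: 01010001000

01010001000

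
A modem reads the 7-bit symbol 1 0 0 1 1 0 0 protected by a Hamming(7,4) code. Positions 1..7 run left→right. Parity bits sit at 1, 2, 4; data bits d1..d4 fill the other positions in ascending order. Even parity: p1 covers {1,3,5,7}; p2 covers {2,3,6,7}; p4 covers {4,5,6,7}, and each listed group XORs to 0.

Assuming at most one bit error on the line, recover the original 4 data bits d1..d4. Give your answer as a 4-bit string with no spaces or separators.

0100

s1 (pos 1,3,5,7): 1⊕0⊕1⊕0 = 0
s2 (pos 2,3,6,7): 0⊕0⊕0⊕0 = 0
s4 (pos 4,5,6,7): 1⊕1⊕0⊕0 = 0
Syndrome s4…s1 = 000 → no error.
Read data bits from positions 3,5,6,7: 0100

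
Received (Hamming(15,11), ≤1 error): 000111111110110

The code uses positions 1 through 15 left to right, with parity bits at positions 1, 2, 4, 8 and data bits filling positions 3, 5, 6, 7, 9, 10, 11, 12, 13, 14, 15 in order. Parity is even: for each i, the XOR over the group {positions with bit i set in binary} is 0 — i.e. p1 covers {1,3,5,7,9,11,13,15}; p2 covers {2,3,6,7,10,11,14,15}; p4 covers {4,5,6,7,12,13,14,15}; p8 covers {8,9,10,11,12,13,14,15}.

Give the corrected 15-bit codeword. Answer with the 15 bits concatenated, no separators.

001111111110110

s1 (pos 1,3,5,7,9,11,13,15): 0⊕0⊕1⊕1⊕1⊕1⊕1⊕0 = 1
s2 (pos 2,3,6,7,10,11,14,15): 0⊕0⊕1⊕1⊕1⊕1⊕1⊕0 = 1
s4 (pos 4,5,6,7,12,13,14,15): 1⊕1⊕1⊕1⊕0⊕1⊕1⊕0 = 0
s8 (pos 8,9,10,11,12,13,14,15): 1⊕1⊕1⊕1⊕0⊕1⊕1⊕0 = 0
Syndrome s8…s1 = 0011 → error at position 3.
Flip position 3: 000111111110110 → 001111111110110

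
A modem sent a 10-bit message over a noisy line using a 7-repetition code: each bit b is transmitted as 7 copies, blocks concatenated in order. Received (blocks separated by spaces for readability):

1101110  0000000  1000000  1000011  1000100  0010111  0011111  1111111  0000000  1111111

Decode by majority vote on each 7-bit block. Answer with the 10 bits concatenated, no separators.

Block 1 (1101110): 5 ones → 1
Block 2 (0000000): 0 ones → 0
Block 3 (1000000): 1 one → 0
Block 4 (1000011): 3 ones → 0
Block 5 (1000100): 2 ones → 0
Block 6 (0010111): 4 ones → 1
Block 7 (0011111): 5 ones → 1
Block 8 (1111111): 7 ones → 1
Block 9 (0000000): 0 ones → 0
Block 10 (1111111): 7 ones → 1

1000011101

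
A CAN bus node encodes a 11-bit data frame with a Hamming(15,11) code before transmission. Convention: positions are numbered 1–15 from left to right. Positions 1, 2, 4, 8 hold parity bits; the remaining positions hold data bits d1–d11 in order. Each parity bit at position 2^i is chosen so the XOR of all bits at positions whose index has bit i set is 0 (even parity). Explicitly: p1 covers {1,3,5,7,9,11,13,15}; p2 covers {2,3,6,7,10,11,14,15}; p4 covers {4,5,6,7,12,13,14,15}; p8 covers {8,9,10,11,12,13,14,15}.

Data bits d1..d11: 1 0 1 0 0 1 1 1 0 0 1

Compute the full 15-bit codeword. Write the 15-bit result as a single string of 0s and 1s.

Place data at non-parity positions: p1 p2 1 p4 0 1 0 p8 0 1 1 1 0 0 1
p1 (pos 1,3,5,7,9,11,13,15): XOR of data positions = 1⊕0⊕0⊕0⊕1⊕0⊕1 = 1
p2 (pos 2,3,6,7,10,11,14,15): XOR of data positions = 1⊕1⊕0⊕1⊕1⊕0⊕1 = 1
p4 (pos 4,5,6,7,12,13,14,15): XOR of data positions = 0⊕1⊕0⊕1⊕0⊕0⊕1 = 1
p8 (pos 8,9,10,11,12,13,14,15): XOR of data positions = 0⊕1⊕1⊕1⊕0⊕0⊕1 = 0
Codeword: 111101000111001

111101000111001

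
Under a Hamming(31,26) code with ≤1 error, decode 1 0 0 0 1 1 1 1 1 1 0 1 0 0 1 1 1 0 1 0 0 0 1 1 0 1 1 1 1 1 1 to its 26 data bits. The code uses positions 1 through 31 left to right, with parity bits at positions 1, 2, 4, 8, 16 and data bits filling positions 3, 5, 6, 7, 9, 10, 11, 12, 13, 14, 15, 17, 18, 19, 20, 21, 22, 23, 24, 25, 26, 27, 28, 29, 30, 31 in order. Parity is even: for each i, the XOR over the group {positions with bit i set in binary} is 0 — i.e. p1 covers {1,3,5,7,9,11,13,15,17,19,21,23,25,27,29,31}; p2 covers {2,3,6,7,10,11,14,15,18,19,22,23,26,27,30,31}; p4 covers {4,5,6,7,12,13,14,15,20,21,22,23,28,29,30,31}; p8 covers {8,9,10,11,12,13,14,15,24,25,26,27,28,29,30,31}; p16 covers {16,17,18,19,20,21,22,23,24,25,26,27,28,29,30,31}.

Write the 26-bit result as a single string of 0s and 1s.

s1 (pos 1,3,5,7,9,11,13,15,17,19,21,23,25,27,29,31): 1⊕0⊕1⊕1⊕1⊕0⊕0⊕1⊕1⊕1⊕0⊕1⊕0⊕1⊕1⊕1 = 1
s2 (pos 2,3,6,7,10,11,14,15,18,19,22,23,26,27,30,31): 0⊕0⊕1⊕1⊕1⊕0⊕0⊕1⊕0⊕1⊕0⊕1⊕1⊕1⊕1⊕1 = 0
s4 (pos 4,5,6,7,12,13,14,15,20,21,22,23,28,29,30,31): 0⊕1⊕1⊕1⊕1⊕0⊕0⊕1⊕0⊕0⊕0⊕1⊕1⊕1⊕1⊕1 = 0
s8 (pos 8,9,10,11,12,13,14,15,24,25,26,27,28,29,30,31): 1⊕1⊕1⊕0⊕1⊕0⊕0⊕1⊕1⊕0⊕1⊕1⊕1⊕1⊕1⊕1 = 0
s16 (pos 16,17,18,19,20,21,22,23,24,25,26,27,28,29,30,31): 1⊕1⊕0⊕1⊕0⊕0⊕0⊕1⊕1⊕0⊕1⊕1⊕1⊕1⊕1⊕1 = 1
Syndrome s16…s1 = 10001 → error at position 17.
Flip position 17: 1000111111010011101000110111111 → 1000111111010011001000110111111
Read data bits from positions 3,5,6,7,9,10,11,12,13,14,15,17,18,19,20,21,22,23,24,25,26,27,28,29,30,31: 01111101001001000110111111

01111101001001000110111111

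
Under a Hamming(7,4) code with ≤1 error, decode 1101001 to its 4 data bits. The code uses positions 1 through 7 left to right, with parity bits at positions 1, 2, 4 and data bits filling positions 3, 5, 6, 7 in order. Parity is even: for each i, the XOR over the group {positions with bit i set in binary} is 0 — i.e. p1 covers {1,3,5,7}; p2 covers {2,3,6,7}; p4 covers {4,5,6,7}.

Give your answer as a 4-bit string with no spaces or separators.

s1 (pos 1,3,5,7): 1⊕0⊕0⊕1 = 0
s2 (pos 2,3,6,7): 1⊕0⊕0⊕1 = 0
s4 (pos 4,5,6,7): 1⊕0⊕0⊕1 = 0
Syndrome s4…s1 = 000 → no error.
Read data bits from positions 3,5,6,7: 0001

0001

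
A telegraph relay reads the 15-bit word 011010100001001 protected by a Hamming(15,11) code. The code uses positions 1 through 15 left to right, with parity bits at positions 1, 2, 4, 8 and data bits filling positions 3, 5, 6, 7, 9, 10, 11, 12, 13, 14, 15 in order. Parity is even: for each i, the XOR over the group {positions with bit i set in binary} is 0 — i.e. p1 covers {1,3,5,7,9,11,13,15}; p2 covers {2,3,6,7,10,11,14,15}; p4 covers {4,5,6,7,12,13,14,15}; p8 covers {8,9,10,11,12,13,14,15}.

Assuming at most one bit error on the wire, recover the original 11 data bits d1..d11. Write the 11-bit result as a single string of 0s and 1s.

11010001001

s1 (pos 1,3,5,7,9,11,13,15): 0⊕1⊕1⊕1⊕0⊕0⊕0⊕1 = 0
s2 (pos 2,3,6,7,10,11,14,15): 1⊕1⊕0⊕1⊕0⊕0⊕0⊕1 = 0
s4 (pos 4,5,6,7,12,13,14,15): 0⊕1⊕0⊕1⊕1⊕0⊕0⊕1 = 0
s8 (pos 8,9,10,11,12,13,14,15): 0⊕0⊕0⊕0⊕1⊕0⊕0⊕1 = 0
Syndrome s8…s1 = 0000 → no error.
Read data bits from positions 3,5,6,7,9,10,11,12,13,14,15: 11010001001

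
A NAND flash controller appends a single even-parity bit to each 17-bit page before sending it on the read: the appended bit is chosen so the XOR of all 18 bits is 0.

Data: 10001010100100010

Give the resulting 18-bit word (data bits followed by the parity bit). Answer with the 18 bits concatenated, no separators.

XOR of the 17 data bits: 1⊕0⊕0⊕0⊕1⊕0⊕1⊕0⊕1⊕0⊕0⊕1⊕0⊕0⊕0⊕1⊕0 = 0
Parity bit = 0 (so all 18 bits XOR to 0).

100010101001000100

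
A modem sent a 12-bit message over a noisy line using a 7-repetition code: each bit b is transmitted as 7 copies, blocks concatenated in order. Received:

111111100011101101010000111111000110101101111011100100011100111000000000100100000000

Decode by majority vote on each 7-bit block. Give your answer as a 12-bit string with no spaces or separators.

Block 1 (1111111): 7 ones → 1
Block 2 (0001110): 3 ones → 0
Block 3 (1101010): 4 ones → 1
Block 4 (0001111): 4 ones → 1
Block 5 (1100011): 4 ones → 1
Block 6 (0101101): 4 ones → 1
Block 7 (1110111): 6 ones → 1
Block 8 (0010001): 2 ones → 0
Block 9 (1100111): 5 ones → 1
Block 10 (0000000): 0 ones → 0
Block 11 (0010010): 2 ones → 0
Block 12 (0000000): 0 ones → 0

101111101000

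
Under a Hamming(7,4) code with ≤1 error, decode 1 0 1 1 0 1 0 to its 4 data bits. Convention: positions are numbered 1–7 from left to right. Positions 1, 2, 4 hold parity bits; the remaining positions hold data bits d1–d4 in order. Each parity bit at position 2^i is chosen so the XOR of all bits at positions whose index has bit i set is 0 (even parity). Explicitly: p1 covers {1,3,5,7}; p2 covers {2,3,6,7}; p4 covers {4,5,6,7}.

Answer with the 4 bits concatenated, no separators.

1010

s1 (pos 1,3,5,7): 1⊕1⊕0⊕0 = 0
s2 (pos 2,3,6,7): 0⊕1⊕1⊕0 = 0
s4 (pos 4,5,6,7): 1⊕0⊕1⊕0 = 0
Syndrome s4…s1 = 000 → no error.
Read data bits from positions 3,5,6,7: 1010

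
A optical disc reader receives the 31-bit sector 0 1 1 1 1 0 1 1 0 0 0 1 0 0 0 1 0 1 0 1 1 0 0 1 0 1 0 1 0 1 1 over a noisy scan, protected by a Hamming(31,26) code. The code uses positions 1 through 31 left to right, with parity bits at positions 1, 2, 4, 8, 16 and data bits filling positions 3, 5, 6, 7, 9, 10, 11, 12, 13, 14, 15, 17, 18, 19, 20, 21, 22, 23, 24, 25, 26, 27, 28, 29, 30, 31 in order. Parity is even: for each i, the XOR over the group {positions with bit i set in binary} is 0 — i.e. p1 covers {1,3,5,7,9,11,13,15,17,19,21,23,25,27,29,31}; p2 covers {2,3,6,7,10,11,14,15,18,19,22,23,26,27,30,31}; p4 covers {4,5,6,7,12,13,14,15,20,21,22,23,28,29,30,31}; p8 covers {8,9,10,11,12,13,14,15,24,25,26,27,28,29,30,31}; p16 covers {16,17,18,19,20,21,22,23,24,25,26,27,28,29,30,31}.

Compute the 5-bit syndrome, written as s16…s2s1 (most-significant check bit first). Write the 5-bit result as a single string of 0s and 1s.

11111

s1 (pos 1,3,5,7,9,11,13,15,17,19,21,23,25,27,29,31): 0⊕1⊕1⊕1⊕0⊕0⊕0⊕0⊕0⊕0⊕1⊕0⊕0⊕0⊕0⊕1 = 1
s2 (pos 2,3,6,7,10,11,14,15,18,19,22,23,26,27,30,31): 1⊕1⊕0⊕1⊕0⊕0⊕0⊕0⊕1⊕0⊕0⊕0⊕1⊕0⊕1⊕1 = 1
s4 (pos 4,5,6,7,12,13,14,15,20,21,22,23,28,29,30,31): 1⊕1⊕0⊕1⊕1⊕0⊕0⊕0⊕1⊕1⊕0⊕0⊕1⊕0⊕1⊕1 = 1
s8 (pos 8,9,10,11,12,13,14,15,24,25,26,27,28,29,30,31): 1⊕0⊕0⊕0⊕1⊕0⊕0⊕0⊕1⊕0⊕1⊕0⊕1⊕0⊕1⊕1 = 1
s16 (pos 16,17,18,19,20,21,22,23,24,25,26,27,28,29,30,31): 1⊕0⊕1⊕0⊕1⊕1⊕0⊕0⊕1⊕0⊕1⊕0⊕1⊕0⊕1⊕1 = 1
Syndrome s16…s1 = 11111 → error at position 31.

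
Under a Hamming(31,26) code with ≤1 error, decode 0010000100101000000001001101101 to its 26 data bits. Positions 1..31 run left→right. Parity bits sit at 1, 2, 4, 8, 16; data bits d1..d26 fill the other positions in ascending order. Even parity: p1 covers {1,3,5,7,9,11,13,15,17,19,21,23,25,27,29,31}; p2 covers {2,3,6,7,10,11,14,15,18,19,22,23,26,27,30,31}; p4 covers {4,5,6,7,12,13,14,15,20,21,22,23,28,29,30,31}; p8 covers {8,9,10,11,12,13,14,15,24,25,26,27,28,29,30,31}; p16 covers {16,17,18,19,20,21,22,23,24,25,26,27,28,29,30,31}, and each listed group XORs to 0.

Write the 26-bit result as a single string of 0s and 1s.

10100010100000001001101101

s1 (pos 1,3,5,7,9,11,13,15,17,19,21,23,25,27,29,31): 0⊕1⊕0⊕0⊕0⊕1⊕1⊕0⊕0⊕0⊕0⊕0⊕1⊕0⊕1⊕1 = 0
s2 (pos 2,3,6,7,10,11,14,15,18,19,22,23,26,27,30,31): 0⊕1⊕0⊕0⊕0⊕1⊕0⊕0⊕0⊕0⊕1⊕0⊕1⊕0⊕0⊕1 = 1
s4 (pos 4,5,6,7,12,13,14,15,20,21,22,23,28,29,30,31): 0⊕0⊕0⊕0⊕0⊕1⊕0⊕0⊕0⊕0⊕1⊕0⊕1⊕1⊕0⊕1 = 1
s8 (pos 8,9,10,11,12,13,14,15,24,25,26,27,28,29,30,31): 1⊕0⊕0⊕1⊕0⊕1⊕0⊕0⊕0⊕1⊕1⊕0⊕1⊕1⊕0⊕1 = 0
s16 (pos 16,17,18,19,20,21,22,23,24,25,26,27,28,29,30,31): 0⊕0⊕0⊕0⊕0⊕0⊕1⊕0⊕0⊕1⊕1⊕0⊕1⊕1⊕0⊕1 = 0
Syndrome s16…s1 = 00110 → error at position 6.
Flip position 6: 0010000100101000000001001101101 → 0010010100101000000001001101101
Read data bits from positions 3,5,6,7,9,10,11,12,13,14,15,17,18,19,20,21,22,23,24,25,26,27,28,29,30,31: 10100010100000001001101101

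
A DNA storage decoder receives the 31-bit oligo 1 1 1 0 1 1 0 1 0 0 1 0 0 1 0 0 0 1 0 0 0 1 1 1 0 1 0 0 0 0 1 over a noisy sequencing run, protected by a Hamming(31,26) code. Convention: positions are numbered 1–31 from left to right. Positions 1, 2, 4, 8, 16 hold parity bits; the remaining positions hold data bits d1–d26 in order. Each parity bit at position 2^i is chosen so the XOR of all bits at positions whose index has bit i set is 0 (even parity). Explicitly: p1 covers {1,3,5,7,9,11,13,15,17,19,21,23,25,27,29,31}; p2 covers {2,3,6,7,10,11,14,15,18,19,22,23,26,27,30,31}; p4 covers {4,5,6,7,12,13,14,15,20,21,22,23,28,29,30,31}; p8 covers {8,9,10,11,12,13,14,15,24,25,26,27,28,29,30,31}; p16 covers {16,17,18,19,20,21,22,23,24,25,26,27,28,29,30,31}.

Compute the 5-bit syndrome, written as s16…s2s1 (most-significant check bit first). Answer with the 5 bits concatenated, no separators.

s1 (pos 1,3,5,7,9,11,13,15,17,19,21,23,25,27,29,31): 1⊕1⊕1⊕0⊕0⊕1⊕0⊕0⊕0⊕0⊕0⊕1⊕0⊕0⊕0⊕1 = 0
s2 (pos 2,3,6,7,10,11,14,15,18,19,22,23,26,27,30,31): 1⊕1⊕1⊕0⊕0⊕1⊕1⊕0⊕1⊕0⊕1⊕1⊕1⊕0⊕0⊕1 = 0
s4 (pos 4,5,6,7,12,13,14,15,20,21,22,23,28,29,30,31): 0⊕1⊕1⊕0⊕0⊕0⊕1⊕0⊕0⊕0⊕1⊕1⊕0⊕0⊕0⊕1 = 0
s8 (pos 8,9,10,11,12,13,14,15,24,25,26,27,28,29,30,31): 1⊕0⊕0⊕1⊕0⊕0⊕1⊕0⊕1⊕0⊕1⊕0⊕0⊕0⊕0⊕1 = 0
s16 (pos 16,17,18,19,20,21,22,23,24,25,26,27,28,29,30,31): 0⊕0⊕1⊕0⊕0⊕0⊕1⊕1⊕1⊕0⊕1⊕0⊕0⊕0⊕0⊕1 = 0
Syndrome s16…s1 = 00000 → no error.

00000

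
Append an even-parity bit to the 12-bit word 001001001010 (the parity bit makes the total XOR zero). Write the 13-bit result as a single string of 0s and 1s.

0010010010100

XOR of the 12 data bits: 0⊕0⊕1⊕0⊕0⊕1⊕0⊕0⊕1⊕0⊕1⊕0 = 0
Parity bit = 0 (so all 13 bits XOR to 0).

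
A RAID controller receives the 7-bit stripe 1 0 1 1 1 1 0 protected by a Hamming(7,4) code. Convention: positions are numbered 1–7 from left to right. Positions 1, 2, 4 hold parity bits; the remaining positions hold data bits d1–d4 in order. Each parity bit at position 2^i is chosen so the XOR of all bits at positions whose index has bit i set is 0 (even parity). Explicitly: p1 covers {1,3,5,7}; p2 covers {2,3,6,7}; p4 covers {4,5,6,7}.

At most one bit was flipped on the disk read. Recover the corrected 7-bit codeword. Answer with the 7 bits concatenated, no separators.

s1 (pos 1,3,5,7): 1⊕1⊕1⊕0 = 1
s2 (pos 2,3,6,7): 0⊕1⊕1⊕0 = 0
s4 (pos 4,5,6,7): 1⊕1⊕1⊕0 = 1
Syndrome s4…s1 = 101 → error at position 5.
Flip position 5: 1011110 → 1011010

1011010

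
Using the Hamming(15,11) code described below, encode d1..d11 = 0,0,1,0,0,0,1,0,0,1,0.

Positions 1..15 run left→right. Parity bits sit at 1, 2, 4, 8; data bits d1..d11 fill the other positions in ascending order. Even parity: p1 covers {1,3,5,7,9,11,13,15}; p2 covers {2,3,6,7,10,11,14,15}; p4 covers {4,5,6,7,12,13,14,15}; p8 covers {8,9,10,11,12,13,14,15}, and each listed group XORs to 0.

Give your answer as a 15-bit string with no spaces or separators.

110001000010010

Place data at non-parity positions: p1 p2 0 p4 0 1 0 p8 0 0 1 0 0 1 0
p1 (pos 1,3,5,7,9,11,13,15): XOR of data positions = 0⊕0⊕0⊕0⊕1⊕0⊕0 = 1
p2 (pos 2,3,6,7,10,11,14,15): XOR of data positions = 0⊕1⊕0⊕0⊕1⊕1⊕0 = 1
p4 (pos 4,5,6,7,12,13,14,15): XOR of data positions = 0⊕1⊕0⊕0⊕0⊕1⊕0 = 0
p8 (pos 8,9,10,11,12,13,14,15): XOR of data positions = 0⊕0⊕1⊕0⊕0⊕1⊕0 = 0
Codeword: 110001000010010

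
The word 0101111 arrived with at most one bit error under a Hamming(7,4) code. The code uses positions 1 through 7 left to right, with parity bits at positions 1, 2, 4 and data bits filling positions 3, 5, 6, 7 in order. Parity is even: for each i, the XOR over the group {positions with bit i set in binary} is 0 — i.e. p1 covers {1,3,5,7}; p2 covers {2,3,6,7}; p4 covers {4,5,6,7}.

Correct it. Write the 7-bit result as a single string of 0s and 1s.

0001111

s1 (pos 1,3,5,7): 0⊕0⊕1⊕1 = 0
s2 (pos 2,3,6,7): 1⊕0⊕1⊕1 = 1
s4 (pos 4,5,6,7): 1⊕1⊕1⊕1 = 0
Syndrome s4…s1 = 010 → error at position 2.
Flip position 2: 0101111 → 0001111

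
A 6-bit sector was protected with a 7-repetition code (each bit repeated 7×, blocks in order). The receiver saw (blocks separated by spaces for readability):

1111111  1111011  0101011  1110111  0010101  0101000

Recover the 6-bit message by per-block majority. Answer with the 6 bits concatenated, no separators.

111100

Block 1 (1111111): 7 ones → 1
Block 2 (1111011): 6 ones → 1
Block 3 (0101011): 4 ones → 1
Block 4 (1110111): 6 ones → 1
Block 5 (0010101): 3 ones → 0
Block 6 (0101000): 2 ones → 0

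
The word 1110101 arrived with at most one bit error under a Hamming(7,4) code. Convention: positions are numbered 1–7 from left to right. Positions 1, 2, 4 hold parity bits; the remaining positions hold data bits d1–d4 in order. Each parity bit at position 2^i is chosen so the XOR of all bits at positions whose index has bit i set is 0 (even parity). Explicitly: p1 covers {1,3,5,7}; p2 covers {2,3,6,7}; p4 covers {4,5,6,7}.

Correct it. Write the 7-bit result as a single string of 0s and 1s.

s1 (pos 1,3,5,7): 1⊕1⊕1⊕1 = 0
s2 (pos 2,3,6,7): 1⊕1⊕0⊕1 = 1
s4 (pos 4,5,6,7): 0⊕1⊕0⊕1 = 0
Syndrome s4…s1 = 010 → error at position 2.
Flip position 2: 1110101 → 1010101

1010101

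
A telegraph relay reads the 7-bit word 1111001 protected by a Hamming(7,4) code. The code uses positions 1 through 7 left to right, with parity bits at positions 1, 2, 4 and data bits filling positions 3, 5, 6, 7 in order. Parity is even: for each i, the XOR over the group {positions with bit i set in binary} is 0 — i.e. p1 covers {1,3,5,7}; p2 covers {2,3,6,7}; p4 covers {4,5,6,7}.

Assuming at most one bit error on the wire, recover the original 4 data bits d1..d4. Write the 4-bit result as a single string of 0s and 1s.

s1 (pos 1,3,5,7): 1⊕1⊕0⊕1 = 1
s2 (pos 2,3,6,7): 1⊕1⊕0⊕1 = 1
s4 (pos 4,5,6,7): 1⊕0⊕0⊕1 = 0
Syndrome s4…s1 = 011 → error at position 3.
Flip position 3: 1111001 → 1101001
Read data bits from positions 3,5,6,7: 0001

0001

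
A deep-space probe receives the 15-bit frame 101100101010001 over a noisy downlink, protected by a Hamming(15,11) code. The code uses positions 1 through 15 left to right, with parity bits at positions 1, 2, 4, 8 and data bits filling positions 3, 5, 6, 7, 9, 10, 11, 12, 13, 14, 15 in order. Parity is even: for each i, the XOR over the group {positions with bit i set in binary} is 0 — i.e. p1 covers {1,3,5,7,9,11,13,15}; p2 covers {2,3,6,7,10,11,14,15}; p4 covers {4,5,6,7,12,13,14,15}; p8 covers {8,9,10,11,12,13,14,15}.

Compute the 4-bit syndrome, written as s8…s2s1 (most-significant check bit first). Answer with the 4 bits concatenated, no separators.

s1 (pos 1,3,5,7,9,11,13,15): 1⊕1⊕0⊕1⊕1⊕1⊕0⊕1 = 0
s2 (pos 2,3,6,7,10,11,14,15): 0⊕1⊕0⊕1⊕0⊕1⊕0⊕1 = 0
s4 (pos 4,5,6,7,12,13,14,15): 1⊕0⊕0⊕1⊕0⊕0⊕0⊕1 = 1
s8 (pos 8,9,10,11,12,13,14,15): 0⊕1⊕0⊕1⊕0⊕0⊕0⊕1 = 1
Syndrome s8…s1 = 1100 → error at position 12.

1100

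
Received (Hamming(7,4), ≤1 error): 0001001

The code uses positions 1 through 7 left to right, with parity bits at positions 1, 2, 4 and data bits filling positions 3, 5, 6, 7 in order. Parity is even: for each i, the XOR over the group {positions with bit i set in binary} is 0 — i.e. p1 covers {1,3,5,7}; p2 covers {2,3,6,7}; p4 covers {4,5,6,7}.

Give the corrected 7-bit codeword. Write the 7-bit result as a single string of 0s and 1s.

s1 (pos 1,3,5,7): 0⊕0⊕0⊕1 = 1
s2 (pos 2,3,6,7): 0⊕0⊕0⊕1 = 1
s4 (pos 4,5,6,7): 1⊕0⊕0⊕1 = 0
Syndrome s4…s1 = 011 → error at position 3.
Flip position 3: 0001001 → 0011001

0011001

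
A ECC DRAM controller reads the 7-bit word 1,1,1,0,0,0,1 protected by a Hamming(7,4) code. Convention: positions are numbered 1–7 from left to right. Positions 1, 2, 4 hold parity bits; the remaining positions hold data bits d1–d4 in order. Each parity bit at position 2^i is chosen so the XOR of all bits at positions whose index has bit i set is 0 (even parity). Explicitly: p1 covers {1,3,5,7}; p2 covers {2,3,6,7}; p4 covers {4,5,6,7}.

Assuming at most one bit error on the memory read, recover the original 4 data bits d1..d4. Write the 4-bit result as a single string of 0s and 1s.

1000

s1 (pos 1,3,5,7): 1⊕1⊕0⊕1 = 1
s2 (pos 2,3,6,7): 1⊕1⊕0⊕1 = 1
s4 (pos 4,5,6,7): 0⊕0⊕0⊕1 = 1
Syndrome s4…s1 = 111 → error at position 7.
Flip position 7: 1110001 → 1110000
Read data bits from positions 3,5,6,7: 1000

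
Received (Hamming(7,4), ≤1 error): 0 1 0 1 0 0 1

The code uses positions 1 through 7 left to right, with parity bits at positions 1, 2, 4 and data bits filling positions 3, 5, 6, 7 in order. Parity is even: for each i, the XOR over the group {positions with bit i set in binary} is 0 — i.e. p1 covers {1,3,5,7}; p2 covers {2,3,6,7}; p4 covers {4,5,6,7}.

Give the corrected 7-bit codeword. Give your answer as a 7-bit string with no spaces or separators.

s1 (pos 1,3,5,7): 0⊕0⊕0⊕1 = 1
s2 (pos 2,3,6,7): 1⊕0⊕0⊕1 = 0
s4 (pos 4,5,6,7): 1⊕0⊕0⊕1 = 0
Syndrome s4…s1 = 001 → error at position 1.
Flip position 1: 0101001 → 1101001

1101001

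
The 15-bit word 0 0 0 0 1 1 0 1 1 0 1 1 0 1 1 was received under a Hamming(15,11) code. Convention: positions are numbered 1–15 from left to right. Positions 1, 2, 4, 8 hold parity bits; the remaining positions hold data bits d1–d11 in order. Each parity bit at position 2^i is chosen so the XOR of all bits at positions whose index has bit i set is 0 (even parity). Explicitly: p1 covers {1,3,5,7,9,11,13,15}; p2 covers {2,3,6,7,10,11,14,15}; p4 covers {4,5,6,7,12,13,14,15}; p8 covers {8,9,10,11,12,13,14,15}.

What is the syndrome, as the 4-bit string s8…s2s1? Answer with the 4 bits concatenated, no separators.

s1 (pos 1,3,5,7,9,11,13,15): 0⊕0⊕1⊕0⊕1⊕1⊕0⊕1 = 0
s2 (pos 2,3,6,7,10,11,14,15): 0⊕0⊕1⊕0⊕0⊕1⊕1⊕1 = 0
s4 (pos 4,5,6,7,12,13,14,15): 0⊕1⊕1⊕0⊕1⊕0⊕1⊕1 = 1
s8 (pos 8,9,10,11,12,13,14,15): 1⊕1⊕0⊕1⊕1⊕0⊕1⊕1 = 0
Syndrome s8…s1 = 0100 → error at position 4.

0100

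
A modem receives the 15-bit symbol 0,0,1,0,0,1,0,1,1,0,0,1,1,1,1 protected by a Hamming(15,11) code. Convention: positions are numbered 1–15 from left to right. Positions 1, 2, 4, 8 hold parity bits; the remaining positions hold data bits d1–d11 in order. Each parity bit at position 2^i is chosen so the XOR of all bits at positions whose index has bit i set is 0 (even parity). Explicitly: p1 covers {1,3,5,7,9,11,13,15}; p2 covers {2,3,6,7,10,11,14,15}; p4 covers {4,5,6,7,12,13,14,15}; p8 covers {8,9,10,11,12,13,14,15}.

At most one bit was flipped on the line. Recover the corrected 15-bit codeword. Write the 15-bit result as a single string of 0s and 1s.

001101011001111

s1 (pos 1,3,5,7,9,11,13,15): 0⊕1⊕0⊕0⊕1⊕0⊕1⊕1 = 0
s2 (pos 2,3,6,7,10,11,14,15): 0⊕1⊕1⊕0⊕0⊕0⊕1⊕1 = 0
s4 (pos 4,5,6,7,12,13,14,15): 0⊕0⊕1⊕0⊕1⊕1⊕1⊕1 = 1
s8 (pos 8,9,10,11,12,13,14,15): 1⊕1⊕0⊕0⊕1⊕1⊕1⊕1 = 0
Syndrome s8…s1 = 0100 → error at position 4.
Flip position 4: 001001011001111 → 001101011001111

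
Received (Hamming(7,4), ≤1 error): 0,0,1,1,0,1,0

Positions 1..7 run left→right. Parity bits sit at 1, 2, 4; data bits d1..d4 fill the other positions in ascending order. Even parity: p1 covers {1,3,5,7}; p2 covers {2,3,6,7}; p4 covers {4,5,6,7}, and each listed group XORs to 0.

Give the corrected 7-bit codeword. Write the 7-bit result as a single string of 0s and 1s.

s1 (pos 1,3,5,7): 0⊕1⊕0⊕0 = 1
s2 (pos 2,3,6,7): 0⊕1⊕1⊕0 = 0
s4 (pos 4,5,6,7): 1⊕0⊕1⊕0 = 0
Syndrome s4…s1 = 001 → error at position 1.
Flip position 1: 0011010 → 1011010

1011010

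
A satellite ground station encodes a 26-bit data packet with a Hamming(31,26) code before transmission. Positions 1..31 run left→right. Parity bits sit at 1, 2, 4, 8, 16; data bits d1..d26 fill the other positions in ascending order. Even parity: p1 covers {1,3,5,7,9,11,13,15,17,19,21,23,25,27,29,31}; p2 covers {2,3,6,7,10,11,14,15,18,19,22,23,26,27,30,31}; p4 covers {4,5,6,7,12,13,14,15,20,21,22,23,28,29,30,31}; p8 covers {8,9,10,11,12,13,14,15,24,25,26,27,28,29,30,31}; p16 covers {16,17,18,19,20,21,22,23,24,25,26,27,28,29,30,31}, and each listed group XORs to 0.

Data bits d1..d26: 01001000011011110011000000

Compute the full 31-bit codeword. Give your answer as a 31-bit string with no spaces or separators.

0001100110000110011110011000000

Place data at non-parity positions: p1 p2 0 p4 1 0 0 p8 1 0 0 0 0 1 1 p16 0 1 1 1 1 0 0 1 1 0 0 0 0 0 0
p1 (pos 1,3,5,7,9,11,13,15,17,19,21,23,25,27,29,31): XOR of data positions = 0⊕1⊕0⊕1⊕0⊕0⊕1⊕0⊕1⊕1⊕0⊕1⊕0⊕0⊕0 = 0
p2 (pos 2,3,6,7,10,11,14,15,18,19,22,23,26,27,30,31): XOR of data positions = 0⊕0⊕0⊕0⊕0⊕1⊕1⊕1⊕1⊕0⊕0⊕0⊕0⊕0⊕0 = 0
p4 (pos 4,5,6,7,12,13,14,15,20,21,22,23,28,29,30,31): XOR of data positions = 1⊕0⊕0⊕0⊕0⊕1⊕1⊕1⊕1⊕0⊕0⊕0⊕0⊕0⊕0 = 1
p8 (pos 8,9,10,11,12,13,14,15,24,25,26,27,28,29,30,31): XOR of data positions = 1⊕0⊕0⊕0⊕0⊕1⊕1⊕1⊕1⊕0⊕0⊕0⊕0⊕0⊕0 = 1
p16 (pos 16,17,18,19,20,21,22,23,24,25,26,27,28,29,30,31): XOR of data positions = 0⊕1⊕1⊕1⊕1⊕0⊕0⊕1⊕1⊕0⊕0⊕0⊕0⊕0⊕0 = 0
Codeword: 0001100110000110011110011000000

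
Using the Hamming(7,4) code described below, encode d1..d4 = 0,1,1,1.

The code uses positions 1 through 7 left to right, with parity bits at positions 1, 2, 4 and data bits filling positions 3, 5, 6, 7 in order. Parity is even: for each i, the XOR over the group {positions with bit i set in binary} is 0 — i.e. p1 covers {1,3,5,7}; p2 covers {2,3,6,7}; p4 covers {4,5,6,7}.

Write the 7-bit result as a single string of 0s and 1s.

Place data at non-parity positions: p1 p2 0 p4 1 1 1
p1 (pos 1,3,5,7): XOR of data positions = 0⊕1⊕1 = 0
p2 (pos 2,3,6,7): XOR of data positions = 0⊕1⊕1 = 0
p4 (pos 4,5,6,7): XOR of data positions = 1⊕1⊕1 = 1
Codeword: 0001111

0001111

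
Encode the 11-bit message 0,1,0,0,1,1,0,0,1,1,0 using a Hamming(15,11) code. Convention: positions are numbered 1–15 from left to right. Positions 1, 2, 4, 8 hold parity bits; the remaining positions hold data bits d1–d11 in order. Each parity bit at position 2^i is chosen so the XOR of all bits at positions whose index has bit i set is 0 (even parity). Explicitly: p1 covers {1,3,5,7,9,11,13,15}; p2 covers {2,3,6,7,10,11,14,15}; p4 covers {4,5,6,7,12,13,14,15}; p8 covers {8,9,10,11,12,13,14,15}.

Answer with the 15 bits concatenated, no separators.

100110001100110

Place data at non-parity positions: p1 p2 0 p4 1 0 0 p8 1 1 0 0 1 1 0
p1 (pos 1,3,5,7,9,11,13,15): XOR of data positions = 0⊕1⊕0⊕1⊕0⊕1⊕0 = 1
p2 (pos 2,3,6,7,10,11,14,15): XOR of data positions = 0⊕0⊕0⊕1⊕0⊕1⊕0 = 0
p4 (pos 4,5,6,7,12,13,14,15): XOR of data positions = 1⊕0⊕0⊕0⊕1⊕1⊕0 = 1
p8 (pos 8,9,10,11,12,13,14,15): XOR of data positions = 1⊕1⊕0⊕0⊕1⊕1⊕0 = 0
Codeword: 100110001100110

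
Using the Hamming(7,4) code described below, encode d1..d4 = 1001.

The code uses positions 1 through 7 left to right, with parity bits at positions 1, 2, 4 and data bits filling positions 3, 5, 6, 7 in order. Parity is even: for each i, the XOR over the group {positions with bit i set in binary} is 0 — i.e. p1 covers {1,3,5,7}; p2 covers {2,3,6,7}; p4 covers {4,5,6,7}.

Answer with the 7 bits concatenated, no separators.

0011001

Place data at non-parity positions: p1 p2 1 p4 0 0 1
p1 (pos 1,3,5,7): XOR of data positions = 1⊕0⊕1 = 0
p2 (pos 2,3,6,7): XOR of data positions = 1⊕0⊕1 = 0
p4 (pos 4,5,6,7): XOR of data positions = 0⊕0⊕1 = 1
Codeword: 0011001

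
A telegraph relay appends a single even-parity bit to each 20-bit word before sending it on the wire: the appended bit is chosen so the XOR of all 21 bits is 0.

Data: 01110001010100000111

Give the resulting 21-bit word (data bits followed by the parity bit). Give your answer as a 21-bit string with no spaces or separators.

011100010101000001111

XOR of the 20 data bits: 0⊕1⊕1⊕1⊕0⊕0⊕0⊕1⊕0⊕1⊕0⊕1⊕0⊕0⊕0⊕0⊕0⊕1⊕1⊕1 = 1
Parity bit = 1 (so all 21 bits XOR to 0).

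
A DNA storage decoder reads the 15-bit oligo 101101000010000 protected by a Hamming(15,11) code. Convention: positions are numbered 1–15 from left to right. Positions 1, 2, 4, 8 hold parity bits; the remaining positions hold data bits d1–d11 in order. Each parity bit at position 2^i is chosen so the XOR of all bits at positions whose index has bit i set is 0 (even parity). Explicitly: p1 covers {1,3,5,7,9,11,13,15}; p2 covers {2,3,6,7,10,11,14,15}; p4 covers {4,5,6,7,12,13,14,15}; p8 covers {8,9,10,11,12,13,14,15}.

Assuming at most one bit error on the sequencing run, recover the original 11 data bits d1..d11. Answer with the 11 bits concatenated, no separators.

10100000000

s1 (pos 1,3,5,7,9,11,13,15): 1⊕1⊕0⊕0⊕0⊕1⊕0⊕0 = 1
s2 (pos 2,3,6,7,10,11,14,15): 0⊕1⊕1⊕0⊕0⊕1⊕0⊕0 = 1
s4 (pos 4,5,6,7,12,13,14,15): 1⊕0⊕1⊕0⊕0⊕0⊕0⊕0 = 0
s8 (pos 8,9,10,11,12,13,14,15): 0⊕0⊕0⊕1⊕0⊕0⊕0⊕0 = 1
Syndrome s8…s1 = 1011 → error at position 11.
Flip position 11: 101101000010000 → 101101000000000
Read data bits from positions 3,5,6,7,9,10,11,12,13,14,15: 10100000000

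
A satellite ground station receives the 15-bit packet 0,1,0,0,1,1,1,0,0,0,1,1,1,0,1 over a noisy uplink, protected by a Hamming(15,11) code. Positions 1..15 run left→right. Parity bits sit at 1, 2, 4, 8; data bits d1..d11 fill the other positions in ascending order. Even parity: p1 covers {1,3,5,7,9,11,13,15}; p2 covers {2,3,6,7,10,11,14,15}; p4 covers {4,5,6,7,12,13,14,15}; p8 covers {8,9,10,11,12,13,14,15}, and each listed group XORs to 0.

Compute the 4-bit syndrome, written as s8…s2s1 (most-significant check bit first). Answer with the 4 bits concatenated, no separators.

0011

s1 (pos 1,3,5,7,9,11,13,15): 0⊕0⊕1⊕1⊕0⊕1⊕1⊕1 = 1
s2 (pos 2,3,6,7,10,11,14,15): 1⊕0⊕1⊕1⊕0⊕1⊕0⊕1 = 1
s4 (pos 4,5,6,7,12,13,14,15): 0⊕1⊕1⊕1⊕1⊕1⊕0⊕1 = 0
s8 (pos 8,9,10,11,12,13,14,15): 0⊕0⊕0⊕1⊕1⊕1⊕0⊕1 = 0
Syndrome s8…s1 = 0011 → error at position 3.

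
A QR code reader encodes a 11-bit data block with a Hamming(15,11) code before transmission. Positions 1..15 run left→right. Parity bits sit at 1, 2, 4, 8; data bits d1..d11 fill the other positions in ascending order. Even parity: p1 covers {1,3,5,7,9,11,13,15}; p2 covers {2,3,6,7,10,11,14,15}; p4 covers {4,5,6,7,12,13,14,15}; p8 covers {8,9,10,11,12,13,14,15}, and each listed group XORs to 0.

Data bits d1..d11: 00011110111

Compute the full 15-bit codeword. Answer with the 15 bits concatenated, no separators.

Place data at non-parity positions: p1 p2 0 p4 0 0 1 p8 1 1 1 0 1 1 1
p1 (pos 1,3,5,7,9,11,13,15): XOR of data positions = 0⊕0⊕1⊕1⊕1⊕1⊕1 = 1
p2 (pos 2,3,6,7,10,11,14,15): XOR of data positions = 0⊕0⊕1⊕1⊕1⊕1⊕1 = 1
p4 (pos 4,5,6,7,12,13,14,15): XOR of data positions = 0⊕0⊕1⊕0⊕1⊕1⊕1 = 0
p8 (pos 8,9,10,11,12,13,14,15): XOR of data positions = 1⊕1⊕1⊕0⊕1⊕1⊕1 = 0
Codeword: 110000101110111

110000101110111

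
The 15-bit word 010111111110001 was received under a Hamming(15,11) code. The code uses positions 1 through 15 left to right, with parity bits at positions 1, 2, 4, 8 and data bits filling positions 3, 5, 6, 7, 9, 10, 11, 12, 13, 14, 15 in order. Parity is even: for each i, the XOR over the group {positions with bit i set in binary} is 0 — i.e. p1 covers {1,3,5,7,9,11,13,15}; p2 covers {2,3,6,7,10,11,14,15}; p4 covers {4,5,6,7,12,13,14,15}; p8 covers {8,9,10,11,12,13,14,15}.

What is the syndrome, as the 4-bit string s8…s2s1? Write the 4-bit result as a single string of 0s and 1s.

s1 (pos 1,3,5,7,9,11,13,15): 0⊕0⊕1⊕1⊕1⊕1⊕0⊕1 = 1
s2 (pos 2,3,6,7,10,11,14,15): 1⊕0⊕1⊕1⊕1⊕1⊕0⊕1 = 0
s4 (pos 4,5,6,7,12,13,14,15): 1⊕1⊕1⊕1⊕0⊕0⊕0⊕1 = 1
s8 (pos 8,9,10,11,12,13,14,15): 1⊕1⊕1⊕1⊕0⊕0⊕0⊕1 = 1
Syndrome s8…s1 = 1101 → error at position 13.

1101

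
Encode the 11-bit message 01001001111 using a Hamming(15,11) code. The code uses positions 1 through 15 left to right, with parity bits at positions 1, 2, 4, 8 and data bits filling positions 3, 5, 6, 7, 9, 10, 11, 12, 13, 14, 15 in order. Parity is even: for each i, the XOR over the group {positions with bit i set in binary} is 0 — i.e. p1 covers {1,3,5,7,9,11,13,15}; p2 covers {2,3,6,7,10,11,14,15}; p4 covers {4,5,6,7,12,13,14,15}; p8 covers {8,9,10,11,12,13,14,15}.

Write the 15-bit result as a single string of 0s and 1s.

000110011001111

Place data at non-parity positions: p1 p2 0 p4 1 0 0 p8 1 0 0 1 1 1 1
p1 (pos 1,3,5,7,9,11,13,15): XOR of data positions = 0⊕1⊕0⊕1⊕0⊕1⊕1 = 0
p2 (pos 2,3,6,7,10,11,14,15): XOR of data positions = 0⊕0⊕0⊕0⊕0⊕1⊕1 = 0
p4 (pos 4,5,6,7,12,13,14,15): XOR of data positions = 1⊕0⊕0⊕1⊕1⊕1⊕1 = 1
p8 (pos 8,9,10,11,12,13,14,15): XOR of data positions = 1⊕0⊕0⊕1⊕1⊕1⊕1 = 1
Codeword: 000110011001111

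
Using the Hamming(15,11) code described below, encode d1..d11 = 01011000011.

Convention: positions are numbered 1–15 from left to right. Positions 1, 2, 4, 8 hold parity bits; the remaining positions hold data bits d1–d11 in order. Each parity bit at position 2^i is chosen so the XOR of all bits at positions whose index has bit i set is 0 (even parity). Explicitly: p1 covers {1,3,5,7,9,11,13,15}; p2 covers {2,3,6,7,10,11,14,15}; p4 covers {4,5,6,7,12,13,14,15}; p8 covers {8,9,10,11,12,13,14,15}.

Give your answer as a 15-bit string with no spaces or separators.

Place data at non-parity positions: p1 p2 0 p4 1 0 1 p8 1 0 0 0 0 1 1
p1 (pos 1,3,5,7,9,11,13,15): XOR of data positions = 0⊕1⊕1⊕1⊕0⊕0⊕1 = 0
p2 (pos 2,3,6,7,10,11,14,15): XOR of data positions = 0⊕0⊕1⊕0⊕0⊕1⊕1 = 1
p4 (pos 4,5,6,7,12,13,14,15): XOR of data positions = 1⊕0⊕1⊕0⊕0⊕1⊕1 = 0
p8 (pos 8,9,10,11,12,13,14,15): XOR of data positions = 1⊕0⊕0⊕0⊕0⊕1⊕1 = 1
Codeword: 010010111000011

010010111000011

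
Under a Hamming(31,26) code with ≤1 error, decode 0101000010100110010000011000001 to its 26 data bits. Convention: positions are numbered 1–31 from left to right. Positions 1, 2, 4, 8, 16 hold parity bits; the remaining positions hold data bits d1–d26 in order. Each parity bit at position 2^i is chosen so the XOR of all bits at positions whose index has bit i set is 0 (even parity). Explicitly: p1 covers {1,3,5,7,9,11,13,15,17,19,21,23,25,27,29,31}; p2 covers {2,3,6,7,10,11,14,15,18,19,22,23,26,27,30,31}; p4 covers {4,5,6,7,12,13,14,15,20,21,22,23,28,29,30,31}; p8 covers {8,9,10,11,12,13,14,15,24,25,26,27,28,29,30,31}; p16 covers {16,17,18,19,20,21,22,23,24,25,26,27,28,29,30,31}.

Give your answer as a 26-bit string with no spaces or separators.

00000010011010000011000001

s1 (pos 1,3,5,7,9,11,13,15,17,19,21,23,25,27,29,31): 0⊕0⊕0⊕0⊕1⊕1⊕0⊕1⊕0⊕0⊕0⊕0⊕1⊕0⊕0⊕1 = 1
s2 (pos 2,3,6,7,10,11,14,15,18,19,22,23,26,27,30,31): 1⊕0⊕0⊕0⊕0⊕1⊕1⊕1⊕1⊕0⊕0⊕0⊕0⊕0⊕0⊕1 = 0
s4 (pos 4,5,6,7,12,13,14,15,20,21,22,23,28,29,30,31): 1⊕0⊕0⊕0⊕0⊕0⊕1⊕1⊕0⊕0⊕0⊕0⊕0⊕0⊕0⊕1 = 0
s8 (pos 8,9,10,11,12,13,14,15,24,25,26,27,28,29,30,31): 0⊕1⊕0⊕1⊕0⊕0⊕1⊕1⊕1⊕1⊕0⊕0⊕0⊕0⊕0⊕1 = 1
s16 (pos 16,17,18,19,20,21,22,23,24,25,26,27,28,29,30,31): 0⊕0⊕1⊕0⊕0⊕0⊕0⊕0⊕1⊕1⊕0⊕0⊕0⊕0⊕0⊕1 = 0
Syndrome s16…s1 = 01001 → error at position 9.
Flip position 9: 0101000010100110010000011000001 → 0101000000100110010000011000001
Read data bits from positions 3,5,6,7,9,10,11,12,13,14,15,17,18,19,20,21,22,23,24,25,26,27,28,29,30,31: 00000010011010000011000001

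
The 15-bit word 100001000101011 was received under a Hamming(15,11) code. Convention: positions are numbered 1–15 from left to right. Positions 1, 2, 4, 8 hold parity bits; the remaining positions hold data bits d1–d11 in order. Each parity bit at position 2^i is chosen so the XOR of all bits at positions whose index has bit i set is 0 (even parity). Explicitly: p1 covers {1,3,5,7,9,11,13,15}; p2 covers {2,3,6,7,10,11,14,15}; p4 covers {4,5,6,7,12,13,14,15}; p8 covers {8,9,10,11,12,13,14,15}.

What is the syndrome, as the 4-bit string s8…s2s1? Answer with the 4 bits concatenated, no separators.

s1 (pos 1,3,5,7,9,11,13,15): 1⊕0⊕0⊕0⊕0⊕0⊕0⊕1 = 0
s2 (pos 2,3,6,7,10,11,14,15): 0⊕0⊕1⊕0⊕1⊕0⊕1⊕1 = 0
s4 (pos 4,5,6,7,12,13,14,15): 0⊕0⊕1⊕0⊕1⊕0⊕1⊕1 = 0
s8 (pos 8,9,10,11,12,13,14,15): 0⊕0⊕1⊕0⊕1⊕0⊕1⊕1 = 0
Syndrome s8…s1 = 0000 → no error.

0000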